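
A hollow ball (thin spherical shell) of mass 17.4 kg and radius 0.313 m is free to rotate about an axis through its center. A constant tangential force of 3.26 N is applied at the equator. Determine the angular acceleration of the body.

I = (2/3)MR² = (2/3)(17.4)(0.313)² = 1.136 kg·m².
τ = F R = (3.26)(0.313) = 1.020 N·m.
Newton's second law for rotation, τ = Iα, gives α = τ/I = 1.020/1.136 = 0.8979 rad/s².

α ≈ 0.898 rad/s²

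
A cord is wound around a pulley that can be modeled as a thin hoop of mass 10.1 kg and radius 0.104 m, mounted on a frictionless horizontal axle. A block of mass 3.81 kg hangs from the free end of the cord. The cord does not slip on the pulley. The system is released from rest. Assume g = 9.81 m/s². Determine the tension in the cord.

T ≈ 27.1 N

I = MR² = (10.1)(0.104)² = 0.1092 kg·m².
Block: mg − T = ma. Pulley: TR = Iα. No-slip: a = αR, so T = (I/R²)a = 10.10·a.
Then mg = (m + 10.10)a, so a = (3.81)(9.81)/(3.81 + 10.10) = 2.687 m/s².
T = 10.10·a = 27.14 N.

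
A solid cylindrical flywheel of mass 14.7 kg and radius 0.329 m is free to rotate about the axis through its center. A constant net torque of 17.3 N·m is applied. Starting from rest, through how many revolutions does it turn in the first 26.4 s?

≈ 1210 revolutions

I = ½MR² = (1/2)(14.7)(0.329)² = 0.7956 kg·m².
α = τ/I = 17.3/0.7956 = 21.75 rad/s².
θ = ½αt² = ½(21.75)(26.4)² = 7578 rad.
Revolutions = θ/(2π) = 1206.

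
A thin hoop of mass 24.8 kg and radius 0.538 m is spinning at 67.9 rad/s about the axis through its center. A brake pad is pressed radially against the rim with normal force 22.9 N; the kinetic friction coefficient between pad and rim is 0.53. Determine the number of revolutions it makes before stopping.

≈ 403 revolutions

I = MR² = (24.8)(0.538)² = 7.178 kg·m².
Friction force f = μN = (0.53)(22.9) = 12.14 N at the rim; torque magnitude τ = fR = 6.530 N·m, opposing ω.
|α| = τ/I = 6.530/7.178 = 0.9097 rad/s² (deceleration).
ω² = ω₀² − 2|α|θ with ω = 0 ⇒ θ = ω₀²/(2|α|) = 2534 rad = 403.3 rev.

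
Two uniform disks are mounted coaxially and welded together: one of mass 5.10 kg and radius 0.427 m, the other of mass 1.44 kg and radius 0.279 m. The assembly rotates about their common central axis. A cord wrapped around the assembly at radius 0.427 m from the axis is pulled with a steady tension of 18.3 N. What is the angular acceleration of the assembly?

α ≈ 15.0 rad/s²

I = ½M₁R₁² + ½M₂R₂² = ½(5.10)(0.427)² + ½(1.44)(0.279)² = 0.5210 kg·m².
τ = F r = (18.3)(0.427) = 7.814 N·m.
α = τ/I = 7.814/0.5210 = 15.00 rad/s².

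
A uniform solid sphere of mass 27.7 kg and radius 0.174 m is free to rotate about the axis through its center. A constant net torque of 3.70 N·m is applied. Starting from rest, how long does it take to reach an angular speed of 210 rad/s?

I = (2/5)MR² = (2/5)(27.7)(0.174)² = 0.3355 kg·m².
α = τ/I = 3.70/0.3355 = 11.03 rad/s².
ω = αt ⇒ t = ω/α = 210/11.03 = 19.04 s.

t ≈ 19.0 s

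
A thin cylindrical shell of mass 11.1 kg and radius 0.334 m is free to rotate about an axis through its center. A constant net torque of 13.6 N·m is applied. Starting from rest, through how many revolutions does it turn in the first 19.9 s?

≈ 346 revolutions

I = MR² = (11.1)(0.334)² = 1.238 kg·m².
α = τ/I = 13.6/1.238 = 10.98 rad/s².
θ = ½αt² = ½(10.98)(19.9)² = 2175 rad.
Revolutions = θ/(2π) = 346.1.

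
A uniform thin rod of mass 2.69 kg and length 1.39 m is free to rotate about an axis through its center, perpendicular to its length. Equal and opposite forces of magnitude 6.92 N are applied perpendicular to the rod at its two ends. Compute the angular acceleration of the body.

α ≈ 22.2 rad/s²

I = (1/12)ML² = (1/12)(2.69)(1.39)² = 0.4331 kg·m².
The couple gives τ = F·(L/2) + F·(L/2) = F L = (6.92)(1.39) = 9.619 N·m.
Newton's second law for rotation, τ = Iα, gives α = τ/I = 9.619/0.4331 = 22.21 rad/s².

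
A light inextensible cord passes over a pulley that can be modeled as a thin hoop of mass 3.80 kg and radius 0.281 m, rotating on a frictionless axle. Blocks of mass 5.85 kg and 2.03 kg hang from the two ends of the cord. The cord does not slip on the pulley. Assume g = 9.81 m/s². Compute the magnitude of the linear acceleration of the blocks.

I = MR² = (3.80)(0.281)² = 0.3001 kg·m².
Heavier block: m₁g − T₁ = m₁a. Lighter block: T₂ − m₂g = m₂a.
Pulley: (T₁ − T₂)R = Iα = I(a/R), so T₁ − T₂ = (I/R²)a = 1·M_p a = 3.800·a.
Adding the three: (m₁ − m₂)g = (m₁ + m₂ + 3.800)a, so a = (5.85 − 2.03)(9.81)/(5.85 + 2.03 + 3.800) = 3.208 m/s².

a ≈ 3.21 m/s²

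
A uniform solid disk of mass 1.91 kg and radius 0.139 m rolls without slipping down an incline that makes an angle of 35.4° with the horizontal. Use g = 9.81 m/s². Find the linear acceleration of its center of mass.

a ≈ 3.79 m/s²

Translation along the incline: Mg sinθ − f = Ma.
Rotation about the center: fR = Iα with I = ½MR². No-slip gives a = αR, so f = (I/R²)a = (1/2)M a.
Substituting: Mg sinθ = (1 + 0.5000)Ma, so a = g sinθ/(1 + 0.5000) = (9.81) sin 35.4° / 1.500 = 3.788 m/s².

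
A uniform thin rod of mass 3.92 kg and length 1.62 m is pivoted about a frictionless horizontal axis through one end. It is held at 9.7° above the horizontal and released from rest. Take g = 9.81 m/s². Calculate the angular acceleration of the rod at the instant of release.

About the pivot, I = (1/3)ML² = (1/3)(3.92)(1.62)² = 3.429 kg·m².
The weight acts at the center, a distance L/2 = 0.8100 m from the pivot; τ = Mg(L/2) cos 9.7° = 30.70 N·m.
α = τ/I = 30.70/3.429 = 8.953 rad/s².
(Equivalently α = (3g/(2L)) cos 9.7° = 8.953 rad/s².)

α ≈ 8.95 rad/s²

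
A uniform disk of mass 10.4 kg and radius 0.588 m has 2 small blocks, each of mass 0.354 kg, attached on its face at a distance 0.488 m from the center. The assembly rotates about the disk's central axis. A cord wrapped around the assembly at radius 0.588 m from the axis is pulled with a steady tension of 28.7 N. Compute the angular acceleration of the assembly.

I_disk = ½MR² = ½(10.4)(0.588)² = 1.798 kg·m².
I_blocks = 2·m·r² = 2(0.354)(0.488)² = 0.1686 kg·m².
Total I = 1.966 kg·m².
τ = F r = (28.7)(0.588) = 16.88 N·m.
α = τ/I = 16.88/1.966 = 8.582 rad/s².

α ≈ 8.58 rad/s²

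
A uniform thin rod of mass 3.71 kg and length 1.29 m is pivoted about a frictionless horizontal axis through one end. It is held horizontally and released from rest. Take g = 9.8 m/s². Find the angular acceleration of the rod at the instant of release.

α ≈ 11.4 rad/s²

About the pivot, I = (1/3)ML² = (1/3)(3.71)(1.29)² = 2.058 kg·m².
The weight acts at the center, a distance L/2 = 0.6450 m from the pivot; τ = Mg(L/2) = 23.45 N·m.
α = τ/I = 23.45/2.058 = 11.40 rad/s².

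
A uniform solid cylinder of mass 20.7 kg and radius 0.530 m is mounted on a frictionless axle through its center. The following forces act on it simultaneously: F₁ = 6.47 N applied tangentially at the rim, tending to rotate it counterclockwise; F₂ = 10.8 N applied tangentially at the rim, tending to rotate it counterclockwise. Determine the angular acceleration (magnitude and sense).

α ≈ 3.15 rad/s², counterclockwise

I = ½MR² = (1/2)(20.7)(0.530)² = 2.907 kg·m².
Taking counterclockwise as positive: τ₁ = +(6.47)(0.530) = +3.429 N·m; τ₂ = +(10.8)(0.530) = +5.724 N·m.
Net torque τ = 9.153 N·m.
α = τ/I = 9.153/2.907 = 3.148 rad/s².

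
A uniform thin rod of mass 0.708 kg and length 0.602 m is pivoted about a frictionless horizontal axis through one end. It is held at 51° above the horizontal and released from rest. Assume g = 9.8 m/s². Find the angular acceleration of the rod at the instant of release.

About the pivot, I = (1/3)ML² = (1/3)(0.708)(0.602)² = 0.08553 kg·m².
The weight acts at the center, a distance L/2 = 0.3010 m from the pivot; τ = Mg(L/2) cos 51° = 1.314 N·m.
α = τ/I = 1.314/0.08553 = 15.37 rad/s².
(Equivalently α = (3g/(2L)) cos 51° = 15.37 rad/s².)

α ≈ 15.4 rad/s²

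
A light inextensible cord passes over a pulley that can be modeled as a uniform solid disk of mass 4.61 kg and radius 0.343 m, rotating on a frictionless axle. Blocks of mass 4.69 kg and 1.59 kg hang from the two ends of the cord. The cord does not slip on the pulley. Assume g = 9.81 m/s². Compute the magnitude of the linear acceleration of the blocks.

a ≈ 3.54 m/s²

I = ½MR² = (1/2)(4.61)(0.343)² = 0.2712 kg·m².
Heavier block: m₁g − T₁ = m₁a. Lighter block: T₂ − m₂g = m₂a.
Pulley: (T₁ − T₂)R = Iα = I(a/R), so T₁ − T₂ = (I/R²)a = (1/2)M_p a = 2.305·a.
Adding the three: (m₁ − m₂)g = (m₁ + m₂ + 2.305)a, so a = (4.69 − 1.59)(9.81)/(4.69 + 1.59 + 2.305) = 3.542 m/s².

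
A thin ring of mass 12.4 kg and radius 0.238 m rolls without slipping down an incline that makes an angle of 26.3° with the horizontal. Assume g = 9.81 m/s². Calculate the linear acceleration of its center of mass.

a ≈ 2.17 m/s²

Translation along the incline: Mg sinθ − f = Ma.
Rotation about the center: fR = Iα with I = MR². No-slip gives a = αR, so f = (I/R²)a = M a.
Substituting: Mg sinθ = (1 + 1.000)Ma, so a = g sinθ/(1 + 1.000) = (9.81) sin 26.3° / 2.000 = 2.173 m/s².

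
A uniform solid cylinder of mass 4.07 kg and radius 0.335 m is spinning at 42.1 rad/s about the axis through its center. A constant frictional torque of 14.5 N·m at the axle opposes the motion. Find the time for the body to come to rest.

I = ½MR² = (1/2)(4.07)(0.335)² = 0.2284 kg·m².
The net torque has magnitude 14.5 N·m, opposing ω.
|α| = τ/I = 14.50/0.2284 = 63.49 rad/s² (deceleration).
0 = ω₀ − |α|t ⇒ t = ω₀/|α| = 42.1/63.49 = 0.6631 s.

t ≈ 0.663 s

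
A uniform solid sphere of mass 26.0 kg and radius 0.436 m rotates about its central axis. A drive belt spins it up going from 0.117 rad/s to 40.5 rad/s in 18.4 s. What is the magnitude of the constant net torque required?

I = (2/5)MR² = (2/5)(26.0)(0.436)² = 1.977 kg·m².
α = Δω/Δt = (40.5 − 0.117)/18.4 = 2.195 rad/s².
τ = Iα = (1.977)(2.195) = 4.339 N·m.

τ ≈ 4.34 N·m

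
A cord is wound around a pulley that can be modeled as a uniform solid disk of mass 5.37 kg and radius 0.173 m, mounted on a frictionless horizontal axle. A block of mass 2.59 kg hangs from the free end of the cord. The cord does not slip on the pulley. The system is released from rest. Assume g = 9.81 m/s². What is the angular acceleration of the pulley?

I = ½MR² = (1/2)(5.37)(0.173)² = 0.08036 kg·m².
Block: mg − T = ma. Pulley: TR = Iα. No-slip: a = αR, so T = (I/R²)a = 2.685·a.
Then mg = (m + 2.685)a, so a = (2.59)(9.81)/(2.59 + 2.685) = 4.817 m/s².
α = a/R = 4.817/0.173 = 27.84 rad/s².

α ≈ 27.8 rad/s²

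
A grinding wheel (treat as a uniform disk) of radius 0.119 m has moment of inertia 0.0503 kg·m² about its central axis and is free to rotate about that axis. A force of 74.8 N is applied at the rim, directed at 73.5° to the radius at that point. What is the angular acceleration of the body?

Only the tangential component produces torque: τ = F R sinθ = (74.8)(0.119) sin 73.5° = 8.535 N·m.
Newton's second law for rotation, τ = Iα, gives α = τ/I = 8.535/0.05030 = 169.7 rad/s².

α ≈ 170 rad/s²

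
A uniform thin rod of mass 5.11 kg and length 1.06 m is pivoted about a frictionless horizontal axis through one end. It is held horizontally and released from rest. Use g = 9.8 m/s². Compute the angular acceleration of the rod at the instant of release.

About the pivot, I = (1/3)ML² = (1/3)(5.11)(1.06)² = 1.914 kg·m².
The weight acts at the center, a distance L/2 = 0.5300 m from the pivot; τ = Mg(L/2) = 26.54 N·m.
α = τ/I = 26.54/1.914 = 13.87 rad/s².

α ≈ 13.9 rad/s²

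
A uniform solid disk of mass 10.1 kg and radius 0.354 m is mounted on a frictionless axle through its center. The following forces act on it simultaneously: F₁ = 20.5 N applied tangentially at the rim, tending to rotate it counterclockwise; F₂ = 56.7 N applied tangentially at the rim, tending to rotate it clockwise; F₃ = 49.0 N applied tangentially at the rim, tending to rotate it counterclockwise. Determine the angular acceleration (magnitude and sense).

I = ½MR² = (1/2)(10.1)(0.354)² = 0.6328 kg·m².
Taking counterclockwise as positive: τ₁ = +(20.5)(0.354) = +7.257 N·m; τ₂ = −(56.7)(0.354) = −20.07 N·m; τ₃ = +(49.0)(0.354) = +17.35 N·m.
Net torque τ = 4.531 N·m.
α = τ/I = 4.531/0.6328 = 7.160 rad/s².

α ≈ 7.16 rad/s², counterclockwise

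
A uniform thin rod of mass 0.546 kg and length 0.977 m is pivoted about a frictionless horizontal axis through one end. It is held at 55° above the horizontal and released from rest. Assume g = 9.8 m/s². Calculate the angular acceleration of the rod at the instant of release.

About the pivot, I = (1/3)ML² = (1/3)(0.546)(0.977)² = 0.1737 kg·m².
The weight acts at the center, a distance L/2 = 0.4885 m from the pivot; τ = Mg(L/2) cos 55° = 1.499 N·m.
α = τ/I = 1.499/0.1737 = 8.630 rad/s².

α ≈ 8.63 rad/s²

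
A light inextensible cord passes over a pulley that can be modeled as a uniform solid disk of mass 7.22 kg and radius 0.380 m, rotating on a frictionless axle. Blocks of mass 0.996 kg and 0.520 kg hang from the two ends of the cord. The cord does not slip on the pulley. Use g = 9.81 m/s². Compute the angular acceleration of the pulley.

α ≈ 2.40 rad/s²

I = ½MR² = (1/2)(7.22)(0.380)² = 0.5213 kg·m².
Heavier block: m₁g − T₁ = m₁a. Lighter block: T₂ − m₂g = m₂a.
Pulley: (T₁ − T₂)R = Iα = I(a/R), so T₁ − T₂ = (I/R²)a = (1/2)M_p a = 3.610·a.
Adding the three: (m₁ − m₂)g = (m₁ + m₂ + 3.610)a, so a = (0.996 − 0.520)(9.81)/(0.996 + 0.520 + 3.610) = 0.9110 m/s².
α = a/R = 0.9110/0.380 = 2.397 rad/s².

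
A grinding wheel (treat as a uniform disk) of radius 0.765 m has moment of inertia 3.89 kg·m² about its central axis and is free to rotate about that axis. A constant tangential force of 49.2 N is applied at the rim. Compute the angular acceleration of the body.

α ≈ 9.68 rad/s²

τ = F R = (49.2)(0.765) = 37.64 N·m.
From τ = Iα: α = 37.64/3.890 = 9.676 rad/s².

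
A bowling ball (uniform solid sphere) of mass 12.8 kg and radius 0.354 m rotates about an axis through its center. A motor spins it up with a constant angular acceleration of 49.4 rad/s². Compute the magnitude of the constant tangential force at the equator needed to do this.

I = (2/5)MR² = (2/5)(12.8)(0.354)² = 0.6416 kg·m².
The required torque is τ = Iα = (0.6416)(49.40) = 31.70 N·m.
A tangential force at the equator gives τ = FR, so F = τ/R = 31.70/0.354 = 89.54 N.

F ≈ 89.5 N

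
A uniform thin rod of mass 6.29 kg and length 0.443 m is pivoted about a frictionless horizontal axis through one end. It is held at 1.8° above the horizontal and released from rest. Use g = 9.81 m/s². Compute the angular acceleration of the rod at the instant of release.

About the pivot, I = (1/3)ML² = (1/3)(6.29)(0.443)² = 0.4115 kg·m².
The weight acts at the center, a distance L/2 = 0.2215 m from the pivot; τ = Mg(L/2) cos 1.8° = 13.66 N·m.
α = τ/I = 13.66/0.4115 = 33.20 rad/s².

α ≈ 33.2 rad/s²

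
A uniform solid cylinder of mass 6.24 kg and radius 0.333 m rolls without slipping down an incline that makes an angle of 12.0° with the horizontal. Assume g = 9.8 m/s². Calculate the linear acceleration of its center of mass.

Translation along the incline: Mg sinθ − f = Ma.
Rotation about the center: fR = Iα with I = ½MR². No-slip gives a = αR, so f = (I/R²)a = (1/2)M a.
Substituting: Mg sinθ = (1 + 0.5000)Ma, so a = g sinθ/(1 + 0.5000) = (9.8) sin 12.0° / 1.500 = 1.358 m/s².

a ≈ 1.36 m/s²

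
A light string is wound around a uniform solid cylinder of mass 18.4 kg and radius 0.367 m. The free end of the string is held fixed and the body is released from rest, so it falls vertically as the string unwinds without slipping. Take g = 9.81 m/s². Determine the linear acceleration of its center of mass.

Translation: Mg − T = Ma. Rotation about the center: TR = Iα with I = ½MR².
With a = αR: T = (I/R²)a = (1/2)M a, so Mg = (1 + 0.5000)Ma.
a = g/(1 + 0.5000) = 9.81/1.500 = 6.540 m/s².

a ≈ 6.54 m/s²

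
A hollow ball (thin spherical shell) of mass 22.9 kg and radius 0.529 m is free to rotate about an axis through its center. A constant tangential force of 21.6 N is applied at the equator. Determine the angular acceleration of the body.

I = (2/3)MR² = (2/3)(22.9)(0.529)² = 4.272 kg·m².
τ = F R = (21.6)(0.529) = 11.43 N·m.
From τ = Iα: α = 11.43/4.272 = 2.675 rad/s².

α ≈ 2.67 rad/s²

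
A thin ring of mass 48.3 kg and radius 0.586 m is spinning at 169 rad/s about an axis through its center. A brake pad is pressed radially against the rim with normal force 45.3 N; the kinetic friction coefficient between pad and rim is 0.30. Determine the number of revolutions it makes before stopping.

I = MR² = (48.3)(0.586)² = 16.59 kg·m².
Friction force f = μN = (0.30)(45.3) = 13.59 N at the rim; torque magnitude τ = fR = 7.964 N·m, opposing ω.
|α| = τ/I = 7.964/16.59 = 0.4801 rad/s² (deceleration).
ω² = ω₀² − 2|α|θ with ω = 0 ⇒ θ = ω₀²/(2|α|) = 29740 rad = 4734 rev.

≈ 4730 revolutions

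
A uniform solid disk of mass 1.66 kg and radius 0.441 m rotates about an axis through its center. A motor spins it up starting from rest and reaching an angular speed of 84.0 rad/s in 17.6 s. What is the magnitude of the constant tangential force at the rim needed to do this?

I = ½MR² = (1/2)(1.66)(0.441)² = 0.1614 kg·m².
α = Δω/Δt = (84.0 − 0)/17.6 = 4.773 rad/s².
The required torque is τ = Iα = (0.1614)(4.773) = 0.7704 N·m.
A tangential force at the rim gives τ = FR, so F = τ/R = 0.7704/0.441 = 1.747 N.

F ≈ 1.75 N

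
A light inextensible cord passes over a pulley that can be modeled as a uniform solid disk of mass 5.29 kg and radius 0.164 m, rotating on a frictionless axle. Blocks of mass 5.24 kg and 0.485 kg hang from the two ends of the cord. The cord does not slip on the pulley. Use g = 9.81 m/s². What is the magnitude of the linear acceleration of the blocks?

I = ½MR² = (1/2)(5.29)(0.164)² = 0.07114 kg·m².
Heavier block: m₁g − T₁ = m₁a. Lighter block: T₂ − m₂g = m₂a.
Pulley: (T₁ − T₂)R = Iα = I(a/R), so T₁ − T₂ = (I/R²)a = (1/2)M_p a = 2.645·a.
Adding the three: (m₁ − m₂)g = (m₁ + m₂ + 2.645)a, so a = (5.24 − 0.485)(9.81)/(5.24 + 0.485 + 2.645) = 5.573 m/s².

a ≈ 5.57 m/s²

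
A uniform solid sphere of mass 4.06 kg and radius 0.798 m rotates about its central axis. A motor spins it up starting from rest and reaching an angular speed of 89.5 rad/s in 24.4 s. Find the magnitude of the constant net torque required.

τ ≈ 3.79 N·m

I = (2/5)MR² = (2/5)(4.06)(0.798)² = 1.034 kg·m².
α = Δω/Δt = (89.5 − 0)/24.4 = 3.668 rad/s².
τ = Iα = (1.034)(3.668) = 3.793 N·m.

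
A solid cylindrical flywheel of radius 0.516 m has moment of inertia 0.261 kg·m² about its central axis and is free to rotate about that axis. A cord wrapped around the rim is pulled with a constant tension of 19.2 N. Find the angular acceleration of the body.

α ≈ 38.0 rad/s²

τ = F R = (19.2)(0.516) = 9.907 N·m.
From τ = Iα: α = 9.907/0.2610 = 37.96 rad/s².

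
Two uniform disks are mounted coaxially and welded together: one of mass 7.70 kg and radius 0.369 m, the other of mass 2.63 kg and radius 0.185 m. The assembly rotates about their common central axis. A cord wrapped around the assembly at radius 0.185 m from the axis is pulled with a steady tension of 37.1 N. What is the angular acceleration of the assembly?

I = ½M₁R₁² + ½M₂R₂² = ½(7.70)(0.369)² + ½(2.63)(0.185)² = 0.5692 kg·m².
τ = F r = (37.1)(0.185) = 6.864 N·m.
α = τ/I = 6.864/0.5692 = 12.06 rad/s².

α ≈ 12.1 rad/s²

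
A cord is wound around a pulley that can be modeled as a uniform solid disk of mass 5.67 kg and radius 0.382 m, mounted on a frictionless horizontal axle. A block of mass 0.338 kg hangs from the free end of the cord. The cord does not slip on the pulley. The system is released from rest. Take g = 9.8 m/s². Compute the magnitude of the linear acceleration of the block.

a ≈ 1.04 m/s²

I = ½MR² = (1/2)(5.67)(0.382)² = 0.4137 kg·m².
Block: mg − T = ma. Pulley: TR = Iα. No-slip: a = αR, so T = (I/R²)a = 2.835·a.
Then mg = (m + 2.835)a, so a = (0.338)(9.8)/(0.338 + 2.835) = 1.044 m/s².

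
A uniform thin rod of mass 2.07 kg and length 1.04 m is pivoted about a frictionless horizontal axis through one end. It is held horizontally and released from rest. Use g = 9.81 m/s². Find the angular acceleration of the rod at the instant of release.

α ≈ 14.1 rad/s²

About the pivot, I = (1/3)ML² = (1/3)(2.07)(1.04)² = 0.7463 kg·m².
The weight acts at the center, a distance L/2 = 0.5200 m from the pivot; τ = Mg(L/2) = 10.56 N·m.
α = τ/I = 10.56/0.7463 = 14.15 rad/s².
(Equivalently α = (3g/(2L)) = 14.15 rad/s².)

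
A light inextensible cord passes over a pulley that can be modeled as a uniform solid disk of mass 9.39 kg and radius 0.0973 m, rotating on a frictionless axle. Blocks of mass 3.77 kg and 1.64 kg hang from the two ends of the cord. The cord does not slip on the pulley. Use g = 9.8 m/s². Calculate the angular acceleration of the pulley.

α ≈ 21.2 rad/s²

I = ½MR² = (1/2)(9.39)(0.0973)² = 0.04445 kg·m².
Heavier block: m₁g − T₁ = m₁a. Lighter block: T₂ − m₂g = m₂a.
Pulley: (T₁ − T₂)R = Iα = I(a/R), so T₁ − T₂ = (I/R²)a = (1/2)M_p a = 4.695·a.
Adding the three: (m₁ − m₂)g = (m₁ + m₂ + 4.695)a, so a = (3.77 − 1.64)(9.8)/(3.77 + 1.64 + 4.695) = 2.066 m/s².
α = a/R = 2.066/0.0973 = 21.23 rad/s².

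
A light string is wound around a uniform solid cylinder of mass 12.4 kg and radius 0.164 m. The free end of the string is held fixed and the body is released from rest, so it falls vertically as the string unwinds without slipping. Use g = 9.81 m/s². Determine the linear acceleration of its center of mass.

Translation: Mg − T = Ma. Rotation about the center: TR = Iα with I = ½MR².
With a = αR: T = (I/R²)a = (1/2)M a, so Mg = (1 + 0.5000)Ma.
a = g/(1 + 0.5000) = 9.81/1.500 = 6.540 m/s².

a ≈ 6.54 m/s²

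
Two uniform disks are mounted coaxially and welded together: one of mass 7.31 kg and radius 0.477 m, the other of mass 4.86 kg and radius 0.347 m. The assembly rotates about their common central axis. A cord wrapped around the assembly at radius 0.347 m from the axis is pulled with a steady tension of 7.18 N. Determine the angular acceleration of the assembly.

I = ½M₁R₁² + ½M₂R₂² = ½(7.31)(0.477)² + ½(4.86)(0.347)² = 1.124 kg·m².
τ = F r = (7.18)(0.347) = 2.491 N·m.
α = τ/I = 2.491/1.124 = 2.216 rad/s².

α ≈ 2.22 rad/s²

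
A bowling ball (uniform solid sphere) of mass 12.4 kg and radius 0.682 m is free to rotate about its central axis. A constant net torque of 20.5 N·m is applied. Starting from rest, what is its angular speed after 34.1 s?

ω ≈ 303 rad/s

I = (2/5)MR² = (2/5)(12.4)(0.682)² = 2.307 kg·m².
α = τ/I = 20.5/2.307 = 8.886 rad/s².
ω = ω₀ + αt = 0 + (8.886)(34.1) = 303.0 rad/s.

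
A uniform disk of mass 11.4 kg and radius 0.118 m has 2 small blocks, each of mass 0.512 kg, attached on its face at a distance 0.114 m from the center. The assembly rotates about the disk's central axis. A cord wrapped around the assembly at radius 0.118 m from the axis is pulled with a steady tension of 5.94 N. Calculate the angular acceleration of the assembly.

I_disk = ½MR² = ½(11.4)(0.118)² = 0.07937 kg·m².
I_blocks = 2·m·r² = 2(0.512)(0.114)² = 0.01331 kg·m².
Total I = 0.09267 kg·m².
τ = F r = (5.94)(0.118) = 0.7009 N·m.
α = τ/I = 0.7009/0.09267 = 7.563 rad/s².

α ≈ 7.56 rad/s²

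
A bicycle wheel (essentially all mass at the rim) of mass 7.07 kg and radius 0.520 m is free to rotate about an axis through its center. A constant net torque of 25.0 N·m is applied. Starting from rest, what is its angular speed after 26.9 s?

ω ≈ 352 rad/s

I = MR² = (7.07)(0.520)² = 1.912 kg·m².
α = τ/I = 25.0/1.912 = 13.08 rad/s².
ω = ω₀ + αt = 0 + (13.08)(26.9) = 351.8 rad/s.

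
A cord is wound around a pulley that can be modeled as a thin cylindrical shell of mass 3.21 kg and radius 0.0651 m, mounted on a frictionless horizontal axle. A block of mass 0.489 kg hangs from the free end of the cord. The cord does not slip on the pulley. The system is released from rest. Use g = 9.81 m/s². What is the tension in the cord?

I = MR² = (3.21)(0.0651)² = 0.01360 kg·m².
Block: mg − T = ma. Pulley: TR = Iα. No-slip: a = αR, so T = (I/R²)a = 3.210·a.
Then mg = (m + 3.210)a, so a = (0.489)(9.81)/(0.489 + 3.210) = 1.297 m/s².
T = 3.210·a = 4.163 N.

T ≈ 4.16 N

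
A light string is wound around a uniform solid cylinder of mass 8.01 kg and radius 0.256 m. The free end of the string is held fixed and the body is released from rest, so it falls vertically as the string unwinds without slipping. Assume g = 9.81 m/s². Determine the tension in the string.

T ≈ 26.2 N

Translation: Mg − T = Ma. Rotation about the center: TR = Iα with I = ½MR².
With a = αR: T = (I/R²)a = (1/2)M a, so Mg = (1 + 0.5000)Ma.
a = g/(1 + 0.5000) = 9.81/1.500 = 6.540 m/s².
T = 0.5000·M·a = (0.5000)(8.01)(6.540) = 26.19 N.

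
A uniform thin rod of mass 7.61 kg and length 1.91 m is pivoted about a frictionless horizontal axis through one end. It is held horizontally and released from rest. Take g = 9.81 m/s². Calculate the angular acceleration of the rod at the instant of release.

About the pivot, I = (1/3)ML² = (1/3)(7.61)(1.91)² = 9.254 kg·m².
The weight acts at the center, a distance L/2 = 0.9550 m from the pivot; τ = Mg(L/2) = 71.29 N·m.
α = τ/I = 71.29/9.254 = 7.704 rad/s².

α ≈ 7.70 rad/s²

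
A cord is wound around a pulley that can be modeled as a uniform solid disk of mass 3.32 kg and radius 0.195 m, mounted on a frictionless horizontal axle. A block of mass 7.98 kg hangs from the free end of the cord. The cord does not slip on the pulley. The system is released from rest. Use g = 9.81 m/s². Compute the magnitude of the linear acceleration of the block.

I = ½MR² = (1/2)(3.32)(0.195)² = 0.06312 kg·m².
Block: mg − T = ma. Pulley: TR = Iα. No-slip: a = αR, so T = (I/R²)a = 1.660·a.
Then mg = (m + 1.660)a, so a = (7.98)(9.81)/(7.98 + 1.660) = 8.121 m/s².

a ≈ 8.12 m/s²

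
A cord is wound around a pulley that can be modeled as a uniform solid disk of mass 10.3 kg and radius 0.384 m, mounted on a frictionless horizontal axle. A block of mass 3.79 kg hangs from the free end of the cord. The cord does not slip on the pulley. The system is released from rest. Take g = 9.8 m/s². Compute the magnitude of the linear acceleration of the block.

I = ½MR² = (1/2)(10.3)(0.384)² = 0.7594 kg·m².
Block: mg − T = ma. Pulley: TR = Iα. No-slip: a = αR, so T = (I/R²)a = 5.150·a.
Then mg = (m + 5.150)a, so a = (3.79)(9.8)/(3.79 + 5.150) = 4.155 m/s².

a ≈ 4.15 m/s²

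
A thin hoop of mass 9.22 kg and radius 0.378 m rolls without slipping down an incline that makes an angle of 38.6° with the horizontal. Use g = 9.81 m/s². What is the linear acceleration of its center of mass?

Translation along the incline: Mg sinθ − f = Ma.
Rotation about the center: fR = Iα with I = MR². No-slip gives a = αR, so f = (I/R²)a = M a.
Substituting: Mg sinθ = (1 + 1.000)Ma, so a = g sinθ/(1 + 1.000) = (9.81) sin 38.6° / 2.000 = 3.060 m/s².

a ≈ 3.06 m/s²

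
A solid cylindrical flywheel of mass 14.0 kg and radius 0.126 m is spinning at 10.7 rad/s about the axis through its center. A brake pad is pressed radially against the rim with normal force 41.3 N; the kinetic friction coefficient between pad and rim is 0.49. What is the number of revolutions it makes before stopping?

≈ 0.397 revolutions

I = ½MR² = (1/2)(14.0)(0.126)² = 0.1111 kg·m².
Friction force f = μN = (0.49)(41.3) = 20.24 N at the rim; torque magnitude τ = fR = 2.550 N·m, opposing ω.
|α| = τ/I = 2.550/0.1111 = 22.94 rad/s² (deceleration).
ω² = ω₀² − 2|α|θ with ω = 0 ⇒ θ = ω₀²/(2|α|) = 2.495 rad = 0.3971 rev.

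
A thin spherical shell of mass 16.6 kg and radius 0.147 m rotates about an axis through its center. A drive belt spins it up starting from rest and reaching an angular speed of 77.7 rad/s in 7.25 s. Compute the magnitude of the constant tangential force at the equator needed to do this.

I = (2/3)MR² = (2/3)(16.6)(0.147)² = 0.2391 kg·m².
α = Δω/Δt = (77.7 − 0)/7.25 = 10.72 rad/s².
The required torque is τ = Iα = (0.2391)(10.72) = 2.563 N·m.
A tangential force at the equator gives τ = FR, so F = τ/R = 2.563/0.147 = 17.43 N.

F ≈ 17.4 N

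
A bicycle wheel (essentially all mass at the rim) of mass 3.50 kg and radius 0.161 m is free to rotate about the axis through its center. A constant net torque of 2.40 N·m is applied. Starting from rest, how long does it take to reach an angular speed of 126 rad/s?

t ≈ 4.76 s

I = MR² = (3.50)(0.161)² = 0.09072 kg·m².
α = τ/I = 2.40/0.09072 = 26.45 rad/s².
ω = αt ⇒ t = ω/α = 126/26.45 = 4.763 s.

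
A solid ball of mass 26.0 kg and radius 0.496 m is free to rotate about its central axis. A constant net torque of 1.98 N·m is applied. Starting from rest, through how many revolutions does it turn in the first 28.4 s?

I = (2/5)MR² = (2/5)(26.0)(0.496)² = 2.559 kg·m².
α = τ/I = 1.98/2.559 = 0.7739 rad/s².
θ = ½αt² = ½(0.7739)(28.4)² = 312.1 rad.
Revolutions = θ/(2π) = 49.67.

≈ 49.7 revolutions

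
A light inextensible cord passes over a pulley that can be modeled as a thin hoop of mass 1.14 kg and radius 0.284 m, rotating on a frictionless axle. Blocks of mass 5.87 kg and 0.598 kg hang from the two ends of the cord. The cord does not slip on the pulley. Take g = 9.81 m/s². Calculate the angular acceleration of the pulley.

α ≈ 23.9 rad/s²

I = MR² = (1.14)(0.284)² = 0.09195 kg·m².
Heavier block: m₁g − T₁ = m₁a. Lighter block: T₂ − m₂g = m₂a.
Pulley: (T₁ − T₂)R = Iα = I(a/R), so T₁ − T₂ = (I/R²)a = 1·M_p a = 1.140·a.
Adding the three: (m₁ − m₂)g = (m₁ + m₂ + 1.140)a, so a = (5.87 − 0.598)(9.81)/(5.87 + 0.598 + 1.140) = 6.798 m/s².
α = a/R = 6.798/0.284 = 23.94 rad/s².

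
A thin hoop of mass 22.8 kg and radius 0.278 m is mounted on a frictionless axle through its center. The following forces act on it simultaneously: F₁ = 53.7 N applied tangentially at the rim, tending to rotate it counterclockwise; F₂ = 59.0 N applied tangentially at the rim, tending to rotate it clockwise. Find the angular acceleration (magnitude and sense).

α ≈ 0.836 rad/s², clockwise

I = MR² = (22.8)(0.278)² = 1.762 kg·m².
Taking counterclockwise as positive: τ₁ = +(53.7)(0.278) = +14.93 N·m; τ₂ = −(59.0)(0.278) = −16.40 N·m.
Net torque τ = -1.473 N·m.
α = τ/I = -1.473/1.762 = -0.8362 rad/s².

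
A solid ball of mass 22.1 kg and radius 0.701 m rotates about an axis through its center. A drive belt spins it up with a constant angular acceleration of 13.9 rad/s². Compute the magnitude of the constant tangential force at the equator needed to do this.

I = (2/5)MR² = (2/5)(22.1)(0.701)² = 4.344 kg·m².
The required torque is τ = Iα = (4.344)(13.90) = 60.38 N·m.
A tangential force at the equator gives τ = FR, so F = τ/R = 60.38/0.701 = 86.14 N.

F ≈ 86.1 N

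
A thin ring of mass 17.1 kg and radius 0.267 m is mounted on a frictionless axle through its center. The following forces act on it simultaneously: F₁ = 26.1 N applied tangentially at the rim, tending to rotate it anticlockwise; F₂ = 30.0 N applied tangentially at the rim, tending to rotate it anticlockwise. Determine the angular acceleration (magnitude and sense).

α ≈ 12.3 rad/s², anticlockwise

I = MR² = (17.1)(0.267)² = 1.219 kg·m².
Taking anticlockwise as positive: τ₁ = +(26.1)(0.267) = +6.969 N·m; τ₂ = +(30.0)(0.267) = +8.010 N·m.
Net torque τ = 14.98 N·m.
α = τ/I = 14.98/1.219 = 12.29 rad/s².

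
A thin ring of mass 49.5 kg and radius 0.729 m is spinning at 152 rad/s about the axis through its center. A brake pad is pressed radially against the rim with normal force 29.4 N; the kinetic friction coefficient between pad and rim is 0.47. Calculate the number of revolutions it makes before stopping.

I = MR² = (49.5)(0.729)² = 26.31 kg·m².
Friction force f = μN = (0.47)(29.4) = 13.82 N at the rim; torque magnitude τ = fR = 10.07 N·m, opposing ω.
|α| = τ/I = 10.07/26.31 = 0.3829 rad/s² (deceleration).
ω² = ω₀² − 2|α|θ with ω = 0 ⇒ θ = ω₀²/(2|α|) = 30170 rad = 4801 rev.

≈ 4800 revolutions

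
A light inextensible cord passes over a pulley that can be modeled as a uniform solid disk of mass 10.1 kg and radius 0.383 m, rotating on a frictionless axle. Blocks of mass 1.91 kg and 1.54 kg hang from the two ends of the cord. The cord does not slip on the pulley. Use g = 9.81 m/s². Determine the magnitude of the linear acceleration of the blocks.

a ≈ 0.427 m/s²

I = ½MR² = (1/2)(10.1)(0.383)² = 0.7408 kg·m².
Heavier block: m₁g − T₁ = m₁a. Lighter block: T₂ − m₂g = m₂a.
Pulley: (T₁ − T₂)R = Iα = I(a/R), so T₁ − T₂ = (I/R²)a = (1/2)M_p a = 5.050·a.
Adding the three: (m₁ − m₂)g = (m₁ + m₂ + 5.050)a, so a = (1.91 − 1.54)(9.81)/(1.91 + 1.54 + 5.050) = 0.4270 m/s².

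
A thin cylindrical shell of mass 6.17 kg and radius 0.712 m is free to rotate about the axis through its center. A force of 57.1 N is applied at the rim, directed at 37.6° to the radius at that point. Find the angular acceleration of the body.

α ≈ 7.93 rad/s²

I = MR² = (6.17)(0.712)² = 3.128 kg·m².
Only the tangential component produces torque: τ = F R sinθ = (57.1)(0.712) sin 37.6° = 24.81 N·m.
From τ = Iα: α = 24.81/3.128 = 7.931 rad/s².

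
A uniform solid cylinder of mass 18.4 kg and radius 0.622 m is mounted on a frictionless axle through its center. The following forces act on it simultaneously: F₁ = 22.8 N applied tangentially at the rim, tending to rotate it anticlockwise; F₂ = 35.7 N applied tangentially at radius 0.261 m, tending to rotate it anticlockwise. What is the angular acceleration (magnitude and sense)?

α ≈ 6.60 rad/s², anticlockwise

I = ½MR² = (1/2)(18.4)(0.622)² = 3.559 kg·m².
Taking anticlockwise as positive: τ₁ = +(22.8)(0.622) = +14.18 N·m; τ₂ = +(35.7)(0.261) = +9.318 N·m.
Net torque τ = 23.50 N·m.
α = τ/I = 23.50/3.559 = 6.602 rad/s².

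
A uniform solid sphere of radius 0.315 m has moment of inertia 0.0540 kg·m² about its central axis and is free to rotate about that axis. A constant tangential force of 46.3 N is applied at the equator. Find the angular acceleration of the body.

τ = F R = (46.3)(0.315) = 14.58 N·m.
From τ = Iα: α = 14.58/0.05400 = 270.1 rad/s².

α ≈ 270 rad/s²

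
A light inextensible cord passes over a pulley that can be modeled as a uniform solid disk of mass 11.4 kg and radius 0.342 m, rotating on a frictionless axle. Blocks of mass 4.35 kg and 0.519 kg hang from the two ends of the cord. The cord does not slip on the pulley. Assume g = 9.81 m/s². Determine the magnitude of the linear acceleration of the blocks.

a ≈ 3.56 m/s²

I = ½MR² = (1/2)(11.4)(0.342)² = 0.6667 kg·m².
Heavier block: m₁g − T₁ = m₁a. Lighter block: T₂ − m₂g = m₂a.
Pulley: (T₁ − T₂)R = Iα = I(a/R), so T₁ − T₂ = (I/R²)a = (1/2)M_p a = 5.700·a.
Adding the three: (m₁ − m₂)g = (m₁ + m₂ + 5.700)a, so a = (4.35 − 0.519)(9.81)/(4.35 + 0.519 + 5.700) = 3.556 m/s².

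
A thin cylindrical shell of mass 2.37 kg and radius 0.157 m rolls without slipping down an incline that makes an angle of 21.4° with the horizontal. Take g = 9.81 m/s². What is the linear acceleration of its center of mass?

a ≈ 1.79 m/s²

Translation along the incline: Mg sinθ − f = Ma.
Rotation about the center: fR = Iα with I = MR². No-slip gives a = αR, so f = (I/R²)a = M a.
Substituting: Mg sinθ = (1 + 1.000)Ma, so a = g sinθ/(1 + 1.000) = (9.81) sin 21.4° / 2.000 = 1.790 m/s².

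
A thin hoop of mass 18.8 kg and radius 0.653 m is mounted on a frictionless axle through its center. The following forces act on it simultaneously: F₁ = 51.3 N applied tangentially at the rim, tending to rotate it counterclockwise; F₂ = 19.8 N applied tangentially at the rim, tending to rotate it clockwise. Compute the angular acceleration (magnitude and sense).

α ≈ 2.57 rad/s², counterclockwise

I = MR² = (18.8)(0.653)² = 8.016 kg·m².
Taking counterclockwise as positive: τ₁ = +(51.3)(0.653) = +33.50 N·m; τ₂ = −(19.8)(0.653) = −12.93 N·m.
Net torque τ = 20.57 N·m.
α = τ/I = 20.57/8.016 = 2.566 rad/s².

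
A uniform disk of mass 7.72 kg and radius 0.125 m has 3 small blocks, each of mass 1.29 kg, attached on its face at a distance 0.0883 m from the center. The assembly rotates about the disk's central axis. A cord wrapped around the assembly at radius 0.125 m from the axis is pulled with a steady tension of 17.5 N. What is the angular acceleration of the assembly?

α ≈ 24.2 rad/s²

I_disk = ½MR² = ½(7.72)(0.125)² = 0.06031 kg·m².
I_blocks = 3·m·r² = 3(1.29)(0.0883)² = 0.03017 kg·m².
Total I = 0.09049 kg·m².
τ = F r = (17.5)(0.125) = 2.188 N·m.
α = τ/I = 2.188/0.09049 = 24.17 rad/s².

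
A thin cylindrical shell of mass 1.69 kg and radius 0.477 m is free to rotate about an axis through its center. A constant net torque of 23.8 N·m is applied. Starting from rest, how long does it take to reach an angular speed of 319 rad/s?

I = MR² = (1.69)(0.477)² = 0.3845 kg·m².
α = τ/I = 23.8/0.3845 = 61.89 rad/s².
ω = αt ⇒ t = ω/α = 319/61.89 = 5.154 s.

t ≈ 5.15 s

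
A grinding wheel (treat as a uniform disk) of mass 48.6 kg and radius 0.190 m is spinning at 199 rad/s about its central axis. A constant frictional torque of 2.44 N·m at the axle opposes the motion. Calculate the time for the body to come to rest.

t ≈ 71.5 s

I = ½MR² = (1/2)(48.6)(0.190)² = 0.8772 kg·m².
The net torque has magnitude 2.44 N·m, opposing ω.
|α| = τ/I = 2.440/0.8772 = 2.781 rad/s² (deceleration).
0 = ω₀ − |α|t ⇒ t = ω₀/|α| = 199/2.781 = 71.54 s.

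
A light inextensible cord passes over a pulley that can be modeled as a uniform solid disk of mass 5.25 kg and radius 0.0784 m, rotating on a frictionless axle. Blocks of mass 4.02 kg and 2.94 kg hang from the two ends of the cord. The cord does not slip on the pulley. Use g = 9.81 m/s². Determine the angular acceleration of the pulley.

α ≈ 14.1 rad/s²

I = ½MR² = (1/2)(5.25)(0.0784)² = 0.01613 kg·m².
Heavier block: m₁g − T₁ = m₁a. Lighter block: T₂ − m₂g = m₂a.
Pulley: (T₁ − T₂)R = Iα = I(a/R), so T₁ − T₂ = (I/R²)a = (1/2)M_p a = 2.625·a.
Adding the three: (m₁ − m₂)g = (m₁ + m₂ + 2.625)a, so a = (4.02 − 2.94)(9.81)/(4.02 + 2.94 + 2.625) = 1.105 m/s².
α = a/R = 1.105/0.0784 = 14.10 rad/s².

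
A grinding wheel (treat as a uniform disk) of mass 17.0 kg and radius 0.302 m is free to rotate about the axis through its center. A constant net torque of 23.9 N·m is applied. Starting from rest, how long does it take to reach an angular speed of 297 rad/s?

I = ½MR² = (1/2)(17.0)(0.302)² = 0.7752 kg·m².
α = τ/I = 23.9/0.7752 = 30.83 rad/s².
ω = αt ⇒ t = ω/α = 297/30.83 = 9.634 s.

t ≈ 9.63 s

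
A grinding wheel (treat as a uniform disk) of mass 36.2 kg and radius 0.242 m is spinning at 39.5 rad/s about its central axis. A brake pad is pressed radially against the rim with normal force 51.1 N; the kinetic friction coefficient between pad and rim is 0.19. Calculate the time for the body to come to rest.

I = ½MR² = (1/2)(36.2)(0.242)² = 1.060 kg·m².
Friction force f = μN = (0.19)(51.1) = 9.709 N at the rim; torque magnitude τ = fR = 2.350 N·m, opposing ω.
|α| = τ/I = 2.350/1.060 = 2.217 rad/s² (deceleration).
0 = ω₀ − |α|t ⇒ t = ω₀/|α| = 39.5/2.217 = 17.82 s.

t ≈ 17.8 s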